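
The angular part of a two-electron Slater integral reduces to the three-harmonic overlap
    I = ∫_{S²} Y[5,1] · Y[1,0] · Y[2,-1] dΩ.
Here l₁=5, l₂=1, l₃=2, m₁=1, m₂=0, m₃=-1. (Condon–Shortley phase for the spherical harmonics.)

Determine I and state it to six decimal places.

0.000000

triangle: need 4≤l₃≤6, have 2; I=0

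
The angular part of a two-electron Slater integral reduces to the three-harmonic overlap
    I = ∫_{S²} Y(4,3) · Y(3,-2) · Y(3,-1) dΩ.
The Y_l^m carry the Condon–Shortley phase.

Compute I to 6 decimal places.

-0.095955

Checks pass: Σm=0; 10 even; l₃=3∈[1,7].
(2·4+1)(2·3+1)(2·3+1) = 441
Δ: 4! 4! 2! / 11! → 1/34650
sum: t=1:−1/72 t=2:+1/16 t=3:−1/72 = 5/144
3j²(4 3 3; 0 0 0) = Δ·Π!·Σ² = 2/77  (sign -1)
sum: t=0:+1/144 t=1:−1/288 = 1/288
3j²(4 3 3; 3 -2 -1) = Δ·Π!·Σ² = 1/99  (sign +1)
combine: 4πI² = 441·2/77·1/99 = 14/121
take √, sign -1: I = -0.09595473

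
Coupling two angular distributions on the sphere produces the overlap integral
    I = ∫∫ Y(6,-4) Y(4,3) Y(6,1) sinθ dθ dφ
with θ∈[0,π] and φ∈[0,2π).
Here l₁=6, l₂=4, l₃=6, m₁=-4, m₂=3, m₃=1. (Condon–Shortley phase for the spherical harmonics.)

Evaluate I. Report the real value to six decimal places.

-0.154578

Rules hold: Σm=0, L=16 even, 2≤6≤10.
N = 13·9·13 = 1521
Δ = 4!·8!·4!/17! = 1/15315300
Racah Σ t=0..4: t=0:+1/829440 t=1:−1/25920 t=2:+1/9216 t=3:−1/25920 t=4:+1/829440 = 7/207360
⇒ 3j(6 4 6; 0 0 0)² = 28/2431, sgn +1
Racah Σ t=3..4: t=3:−1/725760 t=4:+1/207360 = 1/290304
⇒ 3j(6 4 6; -4 3 1)² = 125/7293, sgn -1
4πI² = N·(3j₀)²·(3jₘ)² = 10500/34969
I = -1·√(0.300266/4π) = -0.15457815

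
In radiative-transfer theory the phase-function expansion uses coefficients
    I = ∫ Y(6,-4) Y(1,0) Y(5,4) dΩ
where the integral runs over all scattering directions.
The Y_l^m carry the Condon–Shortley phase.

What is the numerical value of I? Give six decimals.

Rules hold: Σm=0, L=12 even, 5≤5≤7.
N = 13·3·11 = 429
Δ = 2!·10!·0!/13! = 1/858
Racah Σ t=1..1: t=1:−1/14400 = -1/14400
⇒ 3j(6 1 5; 0 0 0)² = 6/143, sgn +1
Racah Σ t=1..1: t=1:−1/362880 = -1/362880
⇒ 3j(6 1 5; -4 0 4)² = 10/429, sgn +1
4πI² = N·(3j₀)²·(3jₘ)² = 60/143
I = +1·√(0.41958/4π) = 0.18272698

0.182727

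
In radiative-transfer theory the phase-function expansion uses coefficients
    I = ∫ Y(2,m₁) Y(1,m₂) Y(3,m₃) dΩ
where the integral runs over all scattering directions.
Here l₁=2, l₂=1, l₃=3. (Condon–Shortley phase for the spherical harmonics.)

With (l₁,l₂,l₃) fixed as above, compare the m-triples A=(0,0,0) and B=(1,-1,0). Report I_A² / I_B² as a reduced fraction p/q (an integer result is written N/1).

3/1

l's match ⇒ only the (l;m) 3-j factors differ between A and B.
A: triangle coeff Δ(2,1,3) = 1/105; Σ_t [0,0]: t=0:+1/4 = 1/4; (3j)²=3/35 [(2 1 3; 0 0 0)], sign=-1
B: triangle coeff Δ(2,1,3) = 1/105; Σ_t [0,0]: t=0:+1/12 = 1/12; (3j)²=1/35 [(2 1 3; 1 -1 0)], sign=-1
I_A²/I_B² = (3/35)/(1/35) = 3/1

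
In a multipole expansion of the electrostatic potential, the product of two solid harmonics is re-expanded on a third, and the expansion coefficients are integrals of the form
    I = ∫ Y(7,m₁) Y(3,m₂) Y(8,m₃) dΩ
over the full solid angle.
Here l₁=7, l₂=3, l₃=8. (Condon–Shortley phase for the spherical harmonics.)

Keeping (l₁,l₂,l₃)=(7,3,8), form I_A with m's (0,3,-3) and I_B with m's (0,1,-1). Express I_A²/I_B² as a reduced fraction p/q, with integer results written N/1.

Shared (l₁,l₂,l₃)=(7,3,8): N and (l;000)² cancel in I_A²/I_B².
A: Δ = 2!·12!·4!/19! = 1/5290740; Racah Σ t=2..2: t=2:+1/29030400 = 1/29030400; ⇒ 3j(7 3 8; 0 3 -3)² = 165/8398, sgn -1
B: Δ = 2!·12!·4!/19! = 1/5290740; Racah Σ t=0..2: t=0:+1/29030400 t=1:−1/3110400 t=2:+1/4838400 = -1/12441600; ⇒ 3j(7 3 8; 0 1 -1)² = 343/125970, sgn +1
I_A²/I_B² = (165/8398)/(343/125970) = 2475/343

2475/343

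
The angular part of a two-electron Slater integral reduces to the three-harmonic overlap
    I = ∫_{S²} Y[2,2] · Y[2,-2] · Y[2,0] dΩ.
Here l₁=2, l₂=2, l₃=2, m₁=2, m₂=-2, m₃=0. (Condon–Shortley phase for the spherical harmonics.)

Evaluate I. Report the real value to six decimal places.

m-sum 0 ✓  L=6 even ✓  0≤2≤4 ✓
Π(2lᵢ+1) = 5×5×5 = 125
triangle coeff Δ(2,2,2) = 1/630
Σ_t [0,2]: t=0:+1/8 t=1:−1/1 t=2:+1/8 = -3/4
(3j)²=2/35 [(2 2 2; 0 0 0)], sign=-1
Σ_t [0,0]: t=0:+1/8 = 1/8
(3j)²=2/35 [(2 2 2; 2 -2 0)], sign=+1
⇒ 4πI² = 20/49
I = (-1)√(20/49/(4π)) = -0.18022375

-0.180224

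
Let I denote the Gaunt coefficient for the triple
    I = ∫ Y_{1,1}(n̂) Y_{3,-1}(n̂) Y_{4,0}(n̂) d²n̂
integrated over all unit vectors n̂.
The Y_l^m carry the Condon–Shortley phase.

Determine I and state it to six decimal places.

0.150786

m-sum 0 ✓  L=8 even ✓  2≤4≤4 ✓
Π(2lᵢ+1) = 3×7×9 = 189
triangle coeff Δ(1,3,4) = 1/252
Σ_t [0,0]: t=0:+1/36 = 1/36
(3j)²=4/63 [(1 3 4; 0 0 0)], sign=+1
Σ_t [0,0]: t=0:+1/96 = 1/96
(3j)²=1/42 [(1 3 4; 1 -1 0)], sign=+1
⇒ 4πI² = 2/7
I = (+1)√(2/7/(4π)) = 0.15078601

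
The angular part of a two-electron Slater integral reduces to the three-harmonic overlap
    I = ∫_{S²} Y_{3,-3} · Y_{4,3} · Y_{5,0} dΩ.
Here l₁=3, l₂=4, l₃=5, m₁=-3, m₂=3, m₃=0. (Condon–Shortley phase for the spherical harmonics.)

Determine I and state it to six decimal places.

m-sum 0 ✓  L=12 even ✓  1≤5≤7 ✓
Π(2lᵢ+1) = 7×9×11 = 693
triangle coeff Δ(3,4,5) = 1/180180
Σ_t [0,2]: t=0:+1/576 t=1:−1/144 t=2:+1/576 = -1/288
(3j)²=20/1001 [(3 4 5; 0 0 0)], sign=+1
Σ_t [2,2]: t=2:+1/5760 = 1/5760
(3j)²=5/572 [(3 4 5; -3 3 0)], sign=-1
⇒ 4πI² = 225/1859
I = (-1)√(225/1859/(4π)) = -0.09814013

-0.098140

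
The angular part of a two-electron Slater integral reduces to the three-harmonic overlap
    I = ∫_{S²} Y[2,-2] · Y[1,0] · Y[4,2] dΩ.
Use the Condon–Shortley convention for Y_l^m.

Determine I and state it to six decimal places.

|2−1|≤4≤2+1 violated ⇒ I = 0

0.000000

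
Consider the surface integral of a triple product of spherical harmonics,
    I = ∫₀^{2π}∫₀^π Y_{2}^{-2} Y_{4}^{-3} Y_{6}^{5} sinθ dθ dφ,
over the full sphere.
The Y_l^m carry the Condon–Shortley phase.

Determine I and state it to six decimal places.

Rules hold: Σm=0, L=12 even, 2≤6≤6.
N = 5·9·13 = 585
Δ = 0!·4!·8!/13! = 1/6435
Racah Σ t=0..0: t=0:+1/2304 = 1/2304
⇒ 3j(2 4 6; 0 0 0)² = 5/143, sgn +1
Racah Σ t=0..0: t=0:+1/120960 = 1/120960
⇒ 3j(2 4 6; -2 -3 5)² = 2/39, sgn -1
4πI² = N·(3j₀)²·(3jₘ)² = 150/143
I = -1·√(1.04895/4π) = -0.28891672

-0.288917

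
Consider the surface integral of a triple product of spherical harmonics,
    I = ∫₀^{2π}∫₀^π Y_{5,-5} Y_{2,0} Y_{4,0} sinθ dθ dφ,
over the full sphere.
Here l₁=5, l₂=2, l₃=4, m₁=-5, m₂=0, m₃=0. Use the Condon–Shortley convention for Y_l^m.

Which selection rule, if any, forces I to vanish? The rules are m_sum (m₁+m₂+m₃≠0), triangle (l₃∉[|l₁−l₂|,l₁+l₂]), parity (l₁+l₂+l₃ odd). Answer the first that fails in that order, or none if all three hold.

Σmᵢ = -5  ✗
l₃∈[|l₁−l₂|,l₁+l₂]=[3,7], have l₃=4
Σlᵢ = 11 ⇒ odd

m_sum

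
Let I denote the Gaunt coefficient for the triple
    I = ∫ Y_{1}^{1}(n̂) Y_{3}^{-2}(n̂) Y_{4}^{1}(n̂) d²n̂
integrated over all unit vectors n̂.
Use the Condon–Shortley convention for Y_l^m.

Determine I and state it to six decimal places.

m-sum 0 ✓  L=8 even ✓  2≤4≤4 ✓
Π(2lᵢ+1) = 3×7×9 = 189
triangle coeff Δ(1,3,4) = 1/252
Σ_t [0,0]: t=0:+1/36 = 1/36
(3j)²=4/63 [(1 3 4; 0 0 0)], sign=+1
Σ_t [0,0]: t=0:+1/240 = 1/240
(3j)²=1/84 [(1 3 4; 1 -2 1)], sign=-1
⇒ 4πI² = 1/7
I = (-1)√(1/7/(4π)) = -0.10662181

-0.106622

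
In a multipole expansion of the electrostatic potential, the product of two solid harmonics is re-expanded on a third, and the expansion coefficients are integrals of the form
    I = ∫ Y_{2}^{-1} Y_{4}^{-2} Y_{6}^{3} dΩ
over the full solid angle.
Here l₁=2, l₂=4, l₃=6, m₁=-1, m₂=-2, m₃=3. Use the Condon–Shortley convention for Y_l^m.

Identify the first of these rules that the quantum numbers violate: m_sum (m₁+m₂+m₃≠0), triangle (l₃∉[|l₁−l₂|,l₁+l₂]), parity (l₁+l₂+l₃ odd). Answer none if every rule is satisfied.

azimuthal sum: -1 − 2 + 3 = 0  ✓
2 ≤ 6 ≤ 6 (triangle on l)  ✓
L = 2 + 4 + 6 = 12 (even)  ✓

none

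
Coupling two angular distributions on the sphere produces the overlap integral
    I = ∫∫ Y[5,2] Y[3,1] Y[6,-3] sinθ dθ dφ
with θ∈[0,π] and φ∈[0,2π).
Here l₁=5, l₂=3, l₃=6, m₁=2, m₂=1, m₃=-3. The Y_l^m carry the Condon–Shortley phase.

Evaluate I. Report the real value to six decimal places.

-0.152880

Checks pass: Σm=0; 14 even; l₃=6∈[2,8].
(2·5+1)(2·3+1)(2·6+1) = 1001
Δ: 2! 8! 4! / 15! → 1/675675
sum: t=0:+1/8640 t=1:−1/2304 t=2:+1/8640 = -7/34560
3j²(5 3 6; 0 0 0) = Δ·Π!·Σ² = 7/429  (sign -1)
sum: t=0:+1/34560 t=1:−1/8640 t=2:+1/40320 = -1/16128
3j²(5 3 6; 2 1 -3) = Δ·Π!·Σ² = 18/1001  (sign +1)
combine: 4πI² = 1001·7/429·18/1001 = 42/143
take √, sign -1: I = -0.15288036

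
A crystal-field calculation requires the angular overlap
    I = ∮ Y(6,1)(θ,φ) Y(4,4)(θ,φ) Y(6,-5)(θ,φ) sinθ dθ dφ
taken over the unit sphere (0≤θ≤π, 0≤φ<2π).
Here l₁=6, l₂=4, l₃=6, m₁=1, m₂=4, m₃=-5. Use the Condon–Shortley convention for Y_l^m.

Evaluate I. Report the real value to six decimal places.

-0.102536

m-sum 0 ✓  L=16 even ✓  2≤6≤10 ✓
Π(2lᵢ+1) = 13×9×13 = 1521
triangle coeff Δ(6,4,6) = 1/15315300
Σ_t [0,4]: t=0:+1/829440 t=1:−1/25920 t=2:+1/9216 t=3:−1/25920 t=4:+1/829440 = 7/207360
(3j)²=28/2431 [(6 4 6; 0 0 0)], sign=+1
Σ_t [4,4]: t=4:+1/2903040 = 1/2903040
(3j)²=5/663 [(6 4 6; 1 4 -5)], sign=-1
⇒ 4πI² = 420/3179
I = (-1)√(420/3179/(4π)) = -0.10253555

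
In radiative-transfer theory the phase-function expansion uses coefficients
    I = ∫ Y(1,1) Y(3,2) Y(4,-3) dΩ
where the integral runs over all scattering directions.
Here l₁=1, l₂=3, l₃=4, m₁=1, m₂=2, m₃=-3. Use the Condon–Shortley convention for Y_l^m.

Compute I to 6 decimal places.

-0.282095

m-sum 0 ✓  L=8 even ✓  2≤4≤4 ✓
Π(2lᵢ+1) = 3×7×9 = 189
triangle coeff Δ(1,3,4) = 1/252
Σ_t [0,0]: t=0:+1/36 = 1/36
(3j)²=4/63 [(1 3 4; 0 0 0)], sign=+1
Σ_t [0,0]: t=0:+1/240 = 1/240
(3j)²=1/12 [(1 3 4; 1 2 -3)], sign=-1
⇒ 4πI² = 1/1
I = (-1)√(1/1/(4π)) = -0.28209479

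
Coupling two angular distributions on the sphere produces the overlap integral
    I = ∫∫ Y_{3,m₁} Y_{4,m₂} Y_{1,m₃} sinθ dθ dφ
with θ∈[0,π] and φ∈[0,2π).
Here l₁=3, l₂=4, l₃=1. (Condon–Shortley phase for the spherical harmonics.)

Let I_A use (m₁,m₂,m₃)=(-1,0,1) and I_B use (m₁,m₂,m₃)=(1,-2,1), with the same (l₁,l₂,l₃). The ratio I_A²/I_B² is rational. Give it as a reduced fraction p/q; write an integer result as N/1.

2/5

Shared (l₁,l₂,l₃)=(3,4,1): N and (l;000)² cancel in I_A²/I_B².
A: Δ = 6!·0!·2!/9! = 1/252; Racah Σ t=4..4: t=4:+1/96 = 1/96; ⇒ 3j(3 4 1; -1 0 1)² = 1/42, sgn +1
B: Δ = 6!·0!·2!/9! = 1/252; Racah Σ t=2..2: t=2:+1/96 = 1/96; ⇒ 3j(3 4 1; 1 -2 1)² = 5/84, sgn +1
I_A²/I_B² = (1/42)/(5/84) = 2/5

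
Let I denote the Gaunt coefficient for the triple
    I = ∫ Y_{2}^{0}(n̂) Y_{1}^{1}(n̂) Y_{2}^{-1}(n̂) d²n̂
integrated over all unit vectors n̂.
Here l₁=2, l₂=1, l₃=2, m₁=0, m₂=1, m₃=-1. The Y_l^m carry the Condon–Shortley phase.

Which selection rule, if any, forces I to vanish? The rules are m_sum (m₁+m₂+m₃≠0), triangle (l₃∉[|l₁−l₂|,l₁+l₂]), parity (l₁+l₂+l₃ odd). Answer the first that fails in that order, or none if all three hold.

azimuthal sum: 0 + 1 − 1 = 0  ✓
1 ≤ 2 ≤ 3 (triangle on l)  ✓
L = 2 + 1 + 2 = 5 (odd)  ✗

parity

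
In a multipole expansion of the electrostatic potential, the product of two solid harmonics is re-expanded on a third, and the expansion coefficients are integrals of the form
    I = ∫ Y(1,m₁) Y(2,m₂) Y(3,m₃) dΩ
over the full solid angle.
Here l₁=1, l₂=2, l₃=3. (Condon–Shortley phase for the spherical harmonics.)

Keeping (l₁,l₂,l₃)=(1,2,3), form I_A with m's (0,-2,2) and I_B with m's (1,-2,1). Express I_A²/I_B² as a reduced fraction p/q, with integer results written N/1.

Same 1,2,3: normalisation and zero-m 3j drop out of the ratio.
A: Δ: 0! 2! 4! / 7! → 1/105; sum: t=0:+1/24 = 1/24; 3j²(1 2 3; 0 -2 2) = Δ·Π!·Σ² = 1/21  (sign -1)
B: Δ: 0! 2! 4! / 7! → 1/105; sum: t=0:+1/48 = 1/48; 3j²(1 2 3; 1 -2 1) = Δ·Π!·Σ² = 1/105  (sign +1)
I_A²/I_B² = (1/21)/(1/105) = 5/1

5/1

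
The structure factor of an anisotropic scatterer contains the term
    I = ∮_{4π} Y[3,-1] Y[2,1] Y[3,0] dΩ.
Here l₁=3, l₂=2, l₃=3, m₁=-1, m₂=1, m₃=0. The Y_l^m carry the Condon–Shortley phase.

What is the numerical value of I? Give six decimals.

Checks pass: Σm=0; 8 even; l₃=3∈[1,5].
(2·3+1)(2·2+1)(2·3+1) = 245
Δ: 2! 4! 2! / 9! → 1/3780
sum: t=0:+1/24 t=1:−1/4 t=2:+1/24 = -1/6
3j²(3 2 3; 0 0 0) = Δ·Π!·Σ² = 4/105  (sign +1)
sum: t=1:−1/12 t=2:+1/8 = 1/24
3j²(3 2 3; -1 1 0) = Δ·Π!·Σ² = 1/210  (sign -1)
combine: 4πI² = 245·4/105·1/210 = 2/45
take √, sign -1: I = -0.05947080

-0.059471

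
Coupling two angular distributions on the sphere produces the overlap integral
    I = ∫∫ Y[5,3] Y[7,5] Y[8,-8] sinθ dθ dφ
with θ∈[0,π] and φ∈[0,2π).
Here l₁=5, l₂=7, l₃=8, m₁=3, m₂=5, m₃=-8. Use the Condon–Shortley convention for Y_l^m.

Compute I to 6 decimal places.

Checks pass: Σm=0; 20 even; l₃=8∈[2,12].
(2·5+1)(2·7+1)(2·8+1) = 2805
Δ: 4! 6! 10! / 21! → 1/814773960
sum: t=0:+1/87091200 t=1:−1/4976640 t=2:+1/2073600 t=3:−1/4976640 t=4:+1/87091200 = 1/9676800
3j²(5 7 8; 0 0 0) = Δ·Π!·Σ² = 360/46189  (sign +1)
sum: t=2:+1/10450944000 = 1/10450944000
3j²(5 7 8; 3 5 -8) = Δ·Π!·Σ² = 88/4845  (sign +1)
combine: 4πI² = 2805·360/46189·88/4845 = 31680/79781
take √, sign +1: I = 0.17776159

0.177762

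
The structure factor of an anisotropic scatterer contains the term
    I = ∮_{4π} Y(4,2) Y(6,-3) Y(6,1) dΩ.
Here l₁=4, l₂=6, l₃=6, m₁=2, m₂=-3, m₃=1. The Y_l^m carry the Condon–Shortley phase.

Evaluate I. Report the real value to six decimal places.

0.036205

Rules hold: Σm=0, L=16 even, 2≤6≤10.
N = 9·13·13 = 1521
Δ = 4!·4!·8!/17! = 1/15315300
Racah Σ t=0..4: t=0:+1/829440 t=1:−1/25920 t=2:+1/9216 t=3:−1/25920 t=4:+1/829440 = 7/207360
⇒ 3j(4 6 6; 0 0 0)² = 28/2431, sgn +1
Racah Σ t=0..2: t=0:+1/69120 t=1:−1/51840 t=2:+1/483840 = -1/362880
⇒ 3j(4 6 6; 2 -3 1)² = 16/17017, sgn +1
4πI² = N·(3j₀)²·(3jₘ)² = 576/34969
I = +1·√(0.0164717/4π) = 0.03620468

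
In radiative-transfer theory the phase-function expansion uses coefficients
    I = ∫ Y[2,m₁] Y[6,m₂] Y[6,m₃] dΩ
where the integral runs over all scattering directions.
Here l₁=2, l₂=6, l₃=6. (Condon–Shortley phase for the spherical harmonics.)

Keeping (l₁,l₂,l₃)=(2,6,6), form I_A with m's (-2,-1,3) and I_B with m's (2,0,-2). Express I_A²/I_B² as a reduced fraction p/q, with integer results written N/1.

Shared (l₁,l₂,l₃)=(2,6,6): N and (l;000)² cancel in I_A²/I_B².
A: Δ = 2!·2!·10!/15! = 1/90090; Racah Σ t=2..2: t=2:+1/120960 = 1/120960; ⇒ 3j(2 6 6; -2 -1 3)² = 24/1001, sgn -1
B: Δ = 2!·2!·10!/15! = 1/90090; Racah Σ t=0..0: t=0:+1/69120 = 1/69120; ⇒ 3j(2 6 6; 2 0 -2)² = 4/143, sgn +1
I_A²/I_B² = (24/1001)/(4/143) = 6/7

6/7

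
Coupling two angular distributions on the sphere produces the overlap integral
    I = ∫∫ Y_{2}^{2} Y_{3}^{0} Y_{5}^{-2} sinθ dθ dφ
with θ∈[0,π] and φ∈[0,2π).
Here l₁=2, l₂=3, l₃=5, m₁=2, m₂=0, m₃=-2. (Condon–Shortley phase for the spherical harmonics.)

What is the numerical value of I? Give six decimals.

0.141758

Checks pass: Σm=0; 10 even; l₃=5∈[1,5].
(2·2+1)(2·3+1)(2·5+1) = 385
Δ: 0! 4! 6! / 11! → 1/2310
sum: t=0:+1/144 = 1/144
3j²(2 3 5; 0 0 0) = Δ·Π!·Σ² = 10/231  (sign -1)
sum: t=0:+1/864 = 1/864
3j²(2 3 5; 2 0 -2) = Δ·Π!·Σ² = 1/66  (sign -1)
combine: 4πI² = 385·10/231·1/66 = 25/99
take √, sign +1: I = 0.14175797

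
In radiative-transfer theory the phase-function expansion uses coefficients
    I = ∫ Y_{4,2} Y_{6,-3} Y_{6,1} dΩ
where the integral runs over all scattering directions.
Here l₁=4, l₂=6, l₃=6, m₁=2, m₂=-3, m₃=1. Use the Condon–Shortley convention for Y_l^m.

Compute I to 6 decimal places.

m-sum 0 ✓  L=16 even ✓  2≤6≤10 ✓
Π(2lᵢ+1) = 9×13×13 = 1521
triangle coeff Δ(4,6,6) = 1/15315300
Σ_t [0,4]: t=0:+1/829440 t=1:−1/25920 t=2:+1/9216 t=3:−1/25920 t=4:+1/829440 = 7/207360
(3j)²=28/2431 [(4 6 6; 0 0 0)], sign=+1
Σ_t [0,2]: t=0:+1/69120 t=1:−1/51840 t=2:+1/483840 = -1/362880
(3j)²=16/17017 [(4 6 6; 2 -3 1)], sign=+1
⇒ 4πI² = 576/34969
I = (+1)√(576/34969/(4π)) = 0.03620468

0.036205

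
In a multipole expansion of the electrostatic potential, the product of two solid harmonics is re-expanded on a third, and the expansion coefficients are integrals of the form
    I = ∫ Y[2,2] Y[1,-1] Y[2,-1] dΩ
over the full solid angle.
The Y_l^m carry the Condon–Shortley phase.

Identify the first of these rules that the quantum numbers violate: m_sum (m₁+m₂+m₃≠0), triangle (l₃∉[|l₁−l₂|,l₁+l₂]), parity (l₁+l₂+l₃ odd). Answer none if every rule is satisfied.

parity

Σmᵢ = 0  ✓
l₃∈[|l₁−l₂|,l₁+l₂]=[1,3], have l₃=2  ✓
Σlᵢ = 5 ⇒ odd  ✗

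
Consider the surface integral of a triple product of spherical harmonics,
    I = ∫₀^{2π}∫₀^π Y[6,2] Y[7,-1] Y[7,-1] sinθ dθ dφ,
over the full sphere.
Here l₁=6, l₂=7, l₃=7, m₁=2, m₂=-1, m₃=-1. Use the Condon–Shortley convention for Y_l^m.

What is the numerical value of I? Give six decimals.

Checks pass: Σm=0; 20 even; l₃=7∈[1,13].
(2·6+1)(2·7+1)(2·7+1) = 2925
Δ: 6! 6! 8! / 21! → 1/2444321880
sum: t=0:+1/2612736000 t=1:−1/20736000 t=2:+1/1658880 t=3:−1/746496 t=4:+1/1658880 t=5:−1/20736000 t=6:+1/2612736000 = -1/4354560
3j²(6 7 7; 0 0 0) = Δ·Π!·Σ² = 1000/138567  (sign +1)
sum: t=0:+1/49766400 t=1:−1/3110400 t=2:+1/1327104 t=3:−1/3110400 t=4:+1/49766400 = 1/6635520
3j²(6 7 7; 2 -1 -1) = Δ·Π!·Σ² = 350/46189  (sign +1)
combine: 4πI² = 2925·1000/138567·350/46189 = 26250000/164109517
take √, sign +1: I = 0.11282175

0.112822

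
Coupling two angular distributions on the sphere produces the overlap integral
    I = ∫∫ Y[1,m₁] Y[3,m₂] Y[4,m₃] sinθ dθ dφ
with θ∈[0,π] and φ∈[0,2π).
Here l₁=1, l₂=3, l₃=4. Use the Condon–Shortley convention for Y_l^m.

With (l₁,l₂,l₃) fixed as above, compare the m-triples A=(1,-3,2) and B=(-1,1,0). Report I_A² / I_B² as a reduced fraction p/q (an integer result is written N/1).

l's match ⇒ only the (l;m) 3-j factors differ between A and B.
A: triangle coeff Δ(1,3,4) = 1/252; Σ_t [0,0]: t=0:+1/1440 = 1/1440; (3j)²=1/252 [(1 3 4; 1 -3 2)], sign=+1
B: triangle coeff Δ(1,3,4) = 1/252; Σ_t [0,0]: t=0:+1/96 = 1/96; (3j)²=1/42 [(1 3 4; -1 1 0)], sign=+1
I_A²/I_B² = (1/252)/(1/42) = 1/6

1/6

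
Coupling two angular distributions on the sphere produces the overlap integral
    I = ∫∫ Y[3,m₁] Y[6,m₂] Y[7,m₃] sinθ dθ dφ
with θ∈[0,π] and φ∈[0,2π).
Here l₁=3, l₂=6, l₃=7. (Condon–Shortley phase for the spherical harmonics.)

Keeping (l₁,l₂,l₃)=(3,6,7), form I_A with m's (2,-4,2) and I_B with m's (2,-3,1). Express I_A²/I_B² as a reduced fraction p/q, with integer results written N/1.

1280/1521

l's match ⇒ only the (l;m) 3-j factors differ between A and B.
A: triangle coeff Δ(3,6,7) = 1/2042040; Σ_t [0,1]: t=0:+1/967680 t=1:−1/8709120 = 1/1088640; (3j)²=800/51051 [(3 6 7; 2 -4 2)], sign=-1
B: triangle coeff Δ(3,6,7) = 1/2042040; Σ_t [0,1]: t=0:+1/362880 t=1:−1/1935360 = 13/5806080; (3j)²=195/10472 [(3 6 7; 2 -3 1)], sign=+1
I_A²/I_B² = (800/51051)/(195/10472) = 1280/1521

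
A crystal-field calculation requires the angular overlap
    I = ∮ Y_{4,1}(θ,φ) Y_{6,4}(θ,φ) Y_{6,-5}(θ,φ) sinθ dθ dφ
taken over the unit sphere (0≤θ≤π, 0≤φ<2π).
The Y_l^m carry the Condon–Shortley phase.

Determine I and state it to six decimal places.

Rules hold: Σm=0, L=16 even, 2≤6≤10.
N = 9·13·13 = 1521
Δ = 4!·4!·8!/17! = 1/15315300
Racah Σ t=0..4: t=0:+1/829440 t=1:−1/25920 t=2:+1/9216 t=3:−1/25920 t=4:+1/829440 = 7/207360
⇒ 3j(4 6 6; 0 0 0)² = 28/2431, sgn +1
Racah Σ t=2..3: t=2:+1/967680 t=3:−1/725760 = -1/2903040
⇒ 3j(4 6 6; 1 4 -5)² = 5/3094, sgn +1
4πI² = N·(3j₀)²·(3jₘ)² = 90/3179
I = +1·√(0.0283108/4π) = 0.04746473

0.047465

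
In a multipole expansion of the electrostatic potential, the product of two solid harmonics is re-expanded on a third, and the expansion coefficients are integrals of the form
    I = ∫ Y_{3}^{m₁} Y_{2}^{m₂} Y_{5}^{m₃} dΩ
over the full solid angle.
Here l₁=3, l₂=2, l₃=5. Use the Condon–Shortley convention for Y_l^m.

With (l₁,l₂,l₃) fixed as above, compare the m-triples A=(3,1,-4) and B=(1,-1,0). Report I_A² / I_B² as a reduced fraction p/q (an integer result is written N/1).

42/25

Shared (l₁,l₂,l₃)=(3,2,5): N and (l;000)² cancel in I_A²/I_B².
A: Δ = 0!·6!·4!/11! = 1/2310; Racah Σ t=0..0: t=0:+1/4320 = 1/4320; ⇒ 3j(3 2 5; 3 1 -4)² = 2/55, sgn -1
B: Δ = 0!·6!·4!/11! = 1/2310; Racah Σ t=0..0: t=0:+1/288 = 1/288; ⇒ 3j(3 2 5; 1 -1 0)² = 5/231, sgn -1
I_A²/I_B² = (2/55)/(5/231) = 42/25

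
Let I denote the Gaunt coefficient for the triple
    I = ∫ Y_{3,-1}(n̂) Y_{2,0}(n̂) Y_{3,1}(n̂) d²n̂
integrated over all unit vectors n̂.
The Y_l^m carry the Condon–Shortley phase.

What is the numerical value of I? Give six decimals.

-0.126157

Checks pass: Σm=0; 8 even; l₃=3∈[1,5].
(2·3+1)(2·2+1)(2·3+1) = 245
Δ: 2! 4! 2! / 9! → 1/3780
sum: t=0:+1/24 t=1:−1/4 t=2:+1/24 = -1/6
3j²(3 2 3; 0 0 0) = Δ·Π!·Σ² = 4/105  (sign +1)
sum: t=0:+1/96 t=1:−1/6 t=2:+1/16 = -3/32
3j²(3 2 3; -1 0 1) = Δ·Π!·Σ² = 3/140  (sign -1)
combine: 4πI² = 245·4/105·3/140 = 1/5
take √, sign -1: I = -0.12615663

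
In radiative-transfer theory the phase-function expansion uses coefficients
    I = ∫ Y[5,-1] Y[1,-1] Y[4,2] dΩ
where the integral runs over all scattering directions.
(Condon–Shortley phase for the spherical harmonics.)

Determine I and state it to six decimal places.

-0.120286

Checks pass: Σm=0; 10 even; l₃=4∈[4,6].
(2·5+1)(2·1+1)(2·4+1) = 297
Δ: 2! 8! 0! / 11! → 1/495
sum: t=1:−1/576 = -1/576
3j²(5 1 4; 0 0 0) = Δ·Π!·Σ² = 5/99  (sign -1)
sum: t=0:+1/2880 = 1/2880
3j²(5 1 4; -1 -1 2) = Δ·Π!·Σ² = 2/165  (sign +1)
combine: 4πI² = 297·5/99·2/165 = 2/11
take √, sign -1: I = -0.12028562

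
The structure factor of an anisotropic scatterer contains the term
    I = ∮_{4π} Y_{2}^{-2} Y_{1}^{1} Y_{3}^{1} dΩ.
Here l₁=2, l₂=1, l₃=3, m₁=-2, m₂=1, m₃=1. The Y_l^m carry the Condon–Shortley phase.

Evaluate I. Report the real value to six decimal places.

Checks pass: Σm=0; 6 even; l₃=3∈[1,3].
(2·2+1)(2·1+1)(2·3+1) = 105
Δ: 0! 4! 2! / 7! → 1/105
sum: t=0:+1/4 = 1/4
3j²(2 1 3; 0 0 0) = Δ·Π!·Σ² = 3/35  (sign -1)
sum: t=0:+1/48 = 1/48
3j²(2 1 3; -2 1 1) = Δ·Π!·Σ² = 1/105  (sign +1)
combine: 4πI² = 105·3/35·1/105 = 3/35
take √, sign -1: I = -0.08258890

-0.082589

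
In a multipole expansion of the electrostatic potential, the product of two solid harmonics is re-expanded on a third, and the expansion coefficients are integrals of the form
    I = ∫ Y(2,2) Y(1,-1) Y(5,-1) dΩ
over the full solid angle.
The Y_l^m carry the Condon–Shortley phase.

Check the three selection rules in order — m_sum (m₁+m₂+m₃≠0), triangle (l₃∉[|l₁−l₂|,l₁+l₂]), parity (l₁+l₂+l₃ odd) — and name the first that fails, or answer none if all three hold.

Σmᵢ = 0  ✓
l₃∈[|l₁−l₂|,l₁+l₂]=[1,3], have l₃=5  ✗
Σlᵢ = 8 ⇒ even

triangle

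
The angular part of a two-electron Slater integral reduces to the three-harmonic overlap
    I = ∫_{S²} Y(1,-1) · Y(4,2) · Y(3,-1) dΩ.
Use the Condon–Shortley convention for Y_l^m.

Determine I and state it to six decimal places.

0.238414

Rules hold: Σm=0, L=8 even, 3≤3≤5.
N = 3·9·7 = 189
Δ = 2!·0!·6!/9! = 1/252
Racah Σ t=1..1: t=1:−1/36 = -1/36
⇒ 3j(1 4 3; 0 0 0)² = 4/63, sgn +1
Racah Σ t=2..2: t=2:+1/96 = 1/96
⇒ 3j(1 4 3; -1 2 -1)² = 5/84, sgn +1
4πI² = N·(3j₀)²·(3jₘ)² = 5/7
I = +1·√(0.714286/4π) = 0.23841361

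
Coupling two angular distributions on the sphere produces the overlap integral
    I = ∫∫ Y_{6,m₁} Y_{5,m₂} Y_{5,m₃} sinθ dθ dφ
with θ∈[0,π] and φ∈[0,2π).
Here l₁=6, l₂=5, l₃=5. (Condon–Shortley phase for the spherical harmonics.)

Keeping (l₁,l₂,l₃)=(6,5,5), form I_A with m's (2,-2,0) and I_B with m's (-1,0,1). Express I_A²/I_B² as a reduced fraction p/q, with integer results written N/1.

Same 6,5,5: normalisation and zero-m 3j drop out of the ratio.
A: Δ: 6! 6! 4! / 17! → 1/28588560; sum: t=0:+1/207360 t=1:−1/17280 t=2:+1/13824 t=3:−1/103680 = 1/103680; 3j²(6 5 5; 2 -2 0) = Δ·Π!·Σ² = 10/7293  (sign -1)
B: Δ: 6! 6! 4! / 17! → 1/28588560; sum: t=1:−1/2073600 t=2:+1/34560 t=3:−1/6912 t=4:+1/10368 t=5:−1/138240 = -7/259200; 3j²(6 5 5; -1 0 1) = Δ·Π!·Σ² = 28/7293  (sign -1)
I_A²/I_B² = (10/7293)/(28/7293) = 5/14

5/14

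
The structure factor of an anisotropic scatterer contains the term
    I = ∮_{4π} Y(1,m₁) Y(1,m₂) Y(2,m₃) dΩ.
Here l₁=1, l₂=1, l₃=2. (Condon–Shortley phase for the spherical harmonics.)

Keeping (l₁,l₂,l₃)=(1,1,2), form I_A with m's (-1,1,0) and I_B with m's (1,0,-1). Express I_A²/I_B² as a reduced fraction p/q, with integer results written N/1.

l's match ⇒ only the (l;m) 3-j factors differ between A and B.
A: triangle coeff Δ(1,1,2) = 1/30; Σ_t [0,0]: t=0:+1/4 = 1/4; (3j)²=1/30 [(1 1 2; -1 1 0)], sign=+1
B: triangle coeff Δ(1,1,2) = 1/30; Σ_t [0,0]: t=0:+1/2 = 1/2; (3j)²=1/10 [(1 1 2; 1 0 -1)], sign=-1
I_A²/I_B² = (1/30)/(1/10) = 1/3

1/3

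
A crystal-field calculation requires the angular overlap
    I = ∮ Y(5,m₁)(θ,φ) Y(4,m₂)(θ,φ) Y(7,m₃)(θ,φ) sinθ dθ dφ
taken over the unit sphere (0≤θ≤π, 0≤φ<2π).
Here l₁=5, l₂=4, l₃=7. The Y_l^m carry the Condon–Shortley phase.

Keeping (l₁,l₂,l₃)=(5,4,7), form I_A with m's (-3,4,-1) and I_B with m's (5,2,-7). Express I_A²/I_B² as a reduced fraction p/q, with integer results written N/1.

l's match ⇒ only the (l;m) 3-j factors differ between A and B.
A: triangle coeff Δ(5,4,7) = 1/6126120; Σ_t [2,2]: t=2:+1/2073600 = 1/2073600; (3j)²=392/109395 [(5 4 7; -3 4 -1)], sign=+1
B: triangle coeff Δ(5,4,7) = 1/6126120; Σ_t [0,0]: t=0:+1/58060800 = 1/58060800; (3j)²=3/136 [(5 4 7; 5 2 -7)], sign=+1
I_A²/I_B² = (392/109395)/(3/136) = 3136/19305

3136/19305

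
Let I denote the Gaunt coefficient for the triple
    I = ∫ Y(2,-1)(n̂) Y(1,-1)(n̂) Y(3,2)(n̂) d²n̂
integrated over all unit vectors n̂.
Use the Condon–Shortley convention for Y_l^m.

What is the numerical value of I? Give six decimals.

0.261169

m-sum 0 ✓  L=6 even ✓  1≤3≤3 ✓
Π(2lᵢ+1) = 5×3×7 = 105
triangle coeff Δ(2,1,3) = 1/105
Σ_t [0,0]: t=0:+1/4 = 1/4
(3j)²=3/35 [(2 1 3; 0 0 0)], sign=-1
Σ_t [0,0]: t=0:+1/12 = 1/12
(3j)²=2/21 [(2 1 3; -1 -1 2)], sign=-1
⇒ 4πI² = 6/7
I = (+1)√(6/7/(4π)) = 0.26116903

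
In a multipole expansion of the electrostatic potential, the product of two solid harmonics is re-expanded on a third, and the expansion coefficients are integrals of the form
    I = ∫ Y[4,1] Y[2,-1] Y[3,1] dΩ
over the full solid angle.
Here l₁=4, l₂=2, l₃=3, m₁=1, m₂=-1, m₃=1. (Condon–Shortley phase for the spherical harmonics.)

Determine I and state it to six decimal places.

1 − 1 + 1 = 1 ≠ 0: azimuthal integral kills it; I = 0

0.000000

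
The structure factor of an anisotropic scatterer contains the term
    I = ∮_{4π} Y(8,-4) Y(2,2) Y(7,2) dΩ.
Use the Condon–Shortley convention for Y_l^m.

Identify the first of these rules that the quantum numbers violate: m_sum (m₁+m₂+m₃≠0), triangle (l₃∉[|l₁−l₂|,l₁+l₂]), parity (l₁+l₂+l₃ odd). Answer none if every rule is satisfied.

m₁+m₂+m₃ = -4 + 2 + 2 = 0  ✓
triangle: |8−2|=6 ≤ l₃=7 ≤ 8+2=10  ✓
parity: l₁+l₂+l₃ = 17 is odd  ✗

parity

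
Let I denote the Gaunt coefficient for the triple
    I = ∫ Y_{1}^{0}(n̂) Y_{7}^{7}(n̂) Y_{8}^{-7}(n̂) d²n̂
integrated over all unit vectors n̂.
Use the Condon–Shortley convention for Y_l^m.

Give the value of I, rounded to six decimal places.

Rules hold: Σm=0, L=16 even, 6≤8≤8.
N = 3·15·17 = 765
Δ = 0!·2!·14!/17! = 1/2040
Racah Σ t=0..0: t=0:+1/25401600 = 1/25401600
⇒ 3j(1 7 8; 0 0 0)² = 8/255, sgn +1
Racah Σ t=0..0: t=0:+1/87178291200 = 1/87178291200
⇒ 3j(1 7 8; 0 7 -7)² = 1/136, sgn -1
4πI² = N·(3j₀)²·(3jₘ)² = 3/17
I = -1·√(0.176471/4π) = -0.11850352

-0.118504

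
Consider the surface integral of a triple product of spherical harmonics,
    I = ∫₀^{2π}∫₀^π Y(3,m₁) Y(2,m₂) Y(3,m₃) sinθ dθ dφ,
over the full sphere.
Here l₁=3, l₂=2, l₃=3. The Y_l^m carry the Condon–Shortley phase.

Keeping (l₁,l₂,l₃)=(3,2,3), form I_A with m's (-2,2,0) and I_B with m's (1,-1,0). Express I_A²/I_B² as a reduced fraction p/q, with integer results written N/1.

Shared (l₁,l₂,l₃)=(3,2,3): N and (l;000)² cancel in I_A²/I_B².
A: Δ = 2!·4!·2!/9! = 1/3780; Racah Σ t=2..2: t=2:+1/24 = 1/24; ⇒ 3j(3 2 3; -2 2 0)² = 1/21, sgn -1
B: Δ = 2!·4!·2!/9! = 1/3780; Racah Σ t=0..1: t=0:+1/8 t=1:−1/12 = 1/24; ⇒ 3j(3 2 3; 1 -1 0)² = 1/210, sgn -1
I_A²/I_B² = (1/21)/(1/210) = 10/1

10/1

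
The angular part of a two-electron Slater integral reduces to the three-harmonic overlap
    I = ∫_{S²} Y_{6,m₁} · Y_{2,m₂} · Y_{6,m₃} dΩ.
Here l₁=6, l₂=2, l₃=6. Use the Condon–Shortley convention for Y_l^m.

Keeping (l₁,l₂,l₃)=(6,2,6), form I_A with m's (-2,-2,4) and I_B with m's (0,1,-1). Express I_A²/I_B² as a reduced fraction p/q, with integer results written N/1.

180/7

l's match ⇒ only the (l;m) 3-j factors differ between A and B.
A: triangle coeff Δ(6,2,6) = 1/90090; Σ_t [0,0]: t=0:+1/322560 = 1/322560; (3j)²=18/1001 [(6 2 6; -2 -2 4)], sign=+1
B: triangle coeff Δ(6,2,6) = 1/90090; Σ_t [1,2]: t=1:−1/28800 t=2:+1/34560 = -1/172800; (3j)²=1/1430 [(6 2 6; 0 1 -1)], sign=+1
I_A²/I_B² = (18/1001)/(1/1430) = 180/7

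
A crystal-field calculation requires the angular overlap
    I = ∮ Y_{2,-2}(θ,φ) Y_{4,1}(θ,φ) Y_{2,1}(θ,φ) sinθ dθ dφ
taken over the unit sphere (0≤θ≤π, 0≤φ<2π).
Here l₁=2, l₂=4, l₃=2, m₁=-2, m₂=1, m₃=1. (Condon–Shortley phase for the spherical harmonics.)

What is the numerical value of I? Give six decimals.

-0.090112

Checks pass: Σm=0; 8 even; l₃=2∈[2,6].
(2·2+1)(2·4+1)(2·2+1) = 225
Δ: 4! 0! 4! / 9! → 1/630
sum: t=2:+1/16 = 1/16
3j²(2 4 2; 0 0 0) = Δ·Π!·Σ² = 2/35  (sign +1)
sum: t=4:+1/144 = 1/144
3j²(2 4 2; -2 1 1) = Δ·Π!·Σ² = 1/126  (sign -1)
combine: 4πI² = 225·2/35·1/126 = 5/49
take √, sign -1: I = -0.09011188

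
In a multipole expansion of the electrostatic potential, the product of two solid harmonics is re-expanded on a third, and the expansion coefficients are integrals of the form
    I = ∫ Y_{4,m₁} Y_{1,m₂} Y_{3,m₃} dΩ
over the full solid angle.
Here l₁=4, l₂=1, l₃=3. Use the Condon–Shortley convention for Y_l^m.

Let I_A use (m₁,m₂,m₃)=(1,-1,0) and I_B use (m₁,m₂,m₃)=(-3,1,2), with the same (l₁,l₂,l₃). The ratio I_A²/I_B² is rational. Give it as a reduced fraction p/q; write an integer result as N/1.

10/21

Shared (l₁,l₂,l₃)=(4,1,3): N and (l;000)² cancel in I_A²/I_B².
A: Δ = 2!·6!·0!/9! = 1/252; Racah Σ t=0..0: t=0:+1/72 = 1/72; ⇒ 3j(4 1 3; 1 -1 0)² = 5/126, sgn -1
B: Δ = 2!·6!·0!/9! = 1/252; Racah Σ t=2..2: t=2:+1/240 = 1/240; ⇒ 3j(4 1 3; -3 1 2)² = 1/12, sgn -1
I_A²/I_B² = (5/126)/(1/12) = 10/21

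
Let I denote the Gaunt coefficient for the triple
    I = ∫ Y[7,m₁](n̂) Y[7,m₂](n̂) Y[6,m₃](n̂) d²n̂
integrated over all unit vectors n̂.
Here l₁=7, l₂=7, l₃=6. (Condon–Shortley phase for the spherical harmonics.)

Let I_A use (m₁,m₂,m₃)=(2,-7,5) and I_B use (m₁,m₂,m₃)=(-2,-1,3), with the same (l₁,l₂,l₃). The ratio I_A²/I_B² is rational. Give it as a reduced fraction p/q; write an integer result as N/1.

14157/3500

Same 7,7,6: normalisation and zero-m 3j drop out of the ratio.
A: Δ: 8! 6! 6! / 21! → 1/2444321880; sum: t=0:+1/3483648000 = 1/3483648000; 3j²(7 7 6; 2 -7 5) = Δ·Π!·Σ² = 33/6460  (sign -1)
B: Δ: 8! 6! 6! / 21! → 1/2444321880; sum: t=3:−1/18662400 t=4:+1/3317760 t=5:−1/4147200 t=6:+1/37324800 = 1/29859840; 3j²(7 7 6; -2 -1 3) = Δ·Π!·Σ² = 175/138567  (sign -1)
I_A²/I_B² = (33/6460)/(175/138567) = 14157/3500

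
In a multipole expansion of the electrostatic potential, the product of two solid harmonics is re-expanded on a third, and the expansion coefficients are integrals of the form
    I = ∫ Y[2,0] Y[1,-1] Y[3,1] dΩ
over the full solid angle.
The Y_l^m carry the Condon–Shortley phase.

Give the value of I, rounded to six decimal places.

-0.202301

Rules hold: Σm=0, L=6 even, 1≤3≤3.
N = 5·3·7 = 105
Δ = 0!·4!·2!/7! = 1/105
Racah Σ t=0..0: t=0:+1/4 = 1/4
⇒ 3j(2 1 3; 0 0 0)² = 3/35, sgn -1
Racah Σ t=0..0: t=0:+1/8 = 1/8
⇒ 3j(2 1 3; 0 -1 1)² = 2/35, sgn +1
4πI² = N·(3j₀)²·(3jₘ)² = 18/35
I = -1·√(0.514286/4π) = -0.20230066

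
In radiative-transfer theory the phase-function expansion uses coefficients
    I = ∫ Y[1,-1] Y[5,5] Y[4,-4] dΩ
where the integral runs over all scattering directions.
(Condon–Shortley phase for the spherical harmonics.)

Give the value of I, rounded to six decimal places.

-0.329416

Rules hold: Σm=0, L=10 even, 4≤4≤6.
N = 3·11·9 = 297
Δ = 2!·0!·8!/11! = 1/495
Racah Σ t=1..1: t=1:−1/576 = -1/576
⇒ 3j(1 5 4; 0 0 0)² = 5/99, sgn -1
Racah Σ t=2..2: t=2:+1/80640 = 1/80640
⇒ 3j(1 5 4; -1 5 -4)² = 1/11, sgn +1
4πI² = N·(3j₀)²·(3jₘ)² = 15/11
I = -1·√(1.36364/4π) = -0.32941575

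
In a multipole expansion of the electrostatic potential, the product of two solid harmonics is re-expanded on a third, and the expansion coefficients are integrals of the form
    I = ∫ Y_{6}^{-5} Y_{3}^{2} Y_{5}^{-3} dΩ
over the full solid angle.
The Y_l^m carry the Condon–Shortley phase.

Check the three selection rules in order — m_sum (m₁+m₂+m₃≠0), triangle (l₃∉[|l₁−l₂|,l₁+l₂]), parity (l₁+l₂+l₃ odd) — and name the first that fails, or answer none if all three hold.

azimuthal sum: -5 + 2 − 3 = -6  ✗
3 ≤ 5 ≤ 9 (triangle on l)
L = 6 + 3 + 5 = 14 (even)

m_sum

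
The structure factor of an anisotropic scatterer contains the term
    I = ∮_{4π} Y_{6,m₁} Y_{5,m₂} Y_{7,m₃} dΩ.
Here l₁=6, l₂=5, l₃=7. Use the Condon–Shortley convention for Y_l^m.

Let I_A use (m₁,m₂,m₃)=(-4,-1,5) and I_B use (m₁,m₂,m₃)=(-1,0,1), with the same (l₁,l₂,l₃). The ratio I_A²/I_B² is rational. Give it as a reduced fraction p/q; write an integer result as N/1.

Same 6,5,7: normalisation and zero-m 3j drop out of the ratio.
A: Δ: 4! 8! 6! / 19! → 1/174594420; sum: t=2:+1/7741440 t=3:−1/3628800 t=4:+1/24883200 = -37/348364800; 3j²(6 5 7; -4 -1 5) = Δ·Π!·Σ² = 1369/176358  (sign -1)
B: Δ: 4! 8! 6! / 19! → 1/174594420; sum: t=0:+1/14515200 t=1:−1/414720 t=2:+1/103680 t=3:−1/165888 t=4:+1/2073600 = 17/9676800; 3j²(6 5 7; -1 0 1) = Δ·Π!·Σ² = 85/19019  (sign +1)
I_A²/I_B² = (1369/176358)/(85/19019) = 15059/8670

15059/8670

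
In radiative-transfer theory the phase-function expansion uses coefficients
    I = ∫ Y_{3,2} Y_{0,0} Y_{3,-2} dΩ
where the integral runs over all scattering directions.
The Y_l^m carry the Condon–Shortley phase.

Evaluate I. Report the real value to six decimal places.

Checks pass: Σm=0; 6 even; l₃=3∈[3,3].
(2·3+1)(2·0+1)(2·3+1) = 49
Δ: 0! 6! 0! / 7! → 1/7
sum: t=0:+1/36 = 1/36
3j²(3 0 3; 0 0 0) = Δ·Π!·Σ² = 1/7  (sign -1)
sum: t=0:+1/120 = 1/120
3j²(3 0 3; 2 0 -2) = Δ·Π!·Σ² = 1/7  (sign -1)
combine: 4πI² = 49·1/7·1/7 = 1/1
take √, sign +1: I = 0.28209479

0.282095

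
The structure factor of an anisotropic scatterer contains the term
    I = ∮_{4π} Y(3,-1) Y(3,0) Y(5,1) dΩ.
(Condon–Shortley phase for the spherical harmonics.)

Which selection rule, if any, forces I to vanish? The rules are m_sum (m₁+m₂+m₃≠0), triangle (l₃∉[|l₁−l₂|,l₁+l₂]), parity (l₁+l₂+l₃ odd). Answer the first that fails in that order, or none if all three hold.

parity

m₁+m₂+m₃ = -1 + 0 + 1 = 0  ✓
triangle: |3−3|=0 ≤ l₃=5 ≤ 3+3=6  ✓
parity: l₁+l₂+l₃ = 11 is odd  ✗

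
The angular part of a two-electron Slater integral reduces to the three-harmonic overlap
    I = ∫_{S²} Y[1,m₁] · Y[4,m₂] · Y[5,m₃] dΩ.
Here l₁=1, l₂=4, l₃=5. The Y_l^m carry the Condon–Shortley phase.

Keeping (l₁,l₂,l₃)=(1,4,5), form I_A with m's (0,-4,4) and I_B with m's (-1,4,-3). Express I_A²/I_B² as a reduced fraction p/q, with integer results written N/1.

Same 1,4,5: normalisation and zero-m 3j drop out of the ratio.
A: Δ: 0! 2! 8! / 11! → 1/495; sum: t=0:+1/40320 = 1/40320; 3j²(1 4 5; 0 -4 4) = Δ·Π!·Σ² = 1/55  (sign -1)
B: Δ: 0! 2! 8! / 11! → 1/495; sum: t=0:+1/80640 = 1/80640; 3j²(1 4 5; -1 4 -3) = Δ·Π!·Σ² = 1/495  (sign +1)
I_A²/I_B² = (1/55)/(1/495) = 9/1

9/1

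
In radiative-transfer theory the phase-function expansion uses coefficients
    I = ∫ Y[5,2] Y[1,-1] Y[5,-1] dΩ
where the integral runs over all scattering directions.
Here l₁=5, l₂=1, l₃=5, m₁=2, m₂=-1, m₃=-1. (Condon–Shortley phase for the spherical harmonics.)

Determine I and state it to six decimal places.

0.000000

Σlᵢ=11 odd — θ-integrand is odd under cosθ→−cosθ; I=0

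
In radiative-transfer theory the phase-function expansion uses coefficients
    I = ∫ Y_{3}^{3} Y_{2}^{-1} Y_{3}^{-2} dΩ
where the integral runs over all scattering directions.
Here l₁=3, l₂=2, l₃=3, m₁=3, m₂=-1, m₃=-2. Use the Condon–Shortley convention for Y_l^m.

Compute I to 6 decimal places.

m-sum 0 ✓  L=8 even ✓  1≤3≤5 ✓
Π(2lᵢ+1) = 7×5×7 = 245
triangle coeff Δ(3,2,3) = 1/3780
Σ_t [0,2]: t=0:+1/24 t=1:−1/4 t=2:+1/24 = -1/6
(3j)²=4/105 [(3 2 3; 0 0 0)], sign=+1
Σ_t [0,0]: t=0:+1/48 = 1/48
(3j)²=5/84 [(3 2 3; 3 -1 -2)], sign=-1
⇒ 4πI² = 5/9
I = (-1)√(5/9/(4π)) = -0.21026104

-0.210261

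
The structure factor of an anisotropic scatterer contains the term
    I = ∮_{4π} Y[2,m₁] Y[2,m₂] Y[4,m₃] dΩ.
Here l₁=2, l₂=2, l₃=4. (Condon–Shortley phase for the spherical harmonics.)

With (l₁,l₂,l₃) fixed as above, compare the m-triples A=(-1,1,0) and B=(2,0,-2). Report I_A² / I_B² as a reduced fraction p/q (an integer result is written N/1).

Shared (l₁,l₂,l₃)=(2,2,4): N and (l;000)² cancel in I_A²/I_B².
A: Δ = 0!·4!·4!/9! = 1/630; Racah Σ t=0..0: t=0:+1/36 = 1/36; ⇒ 3j(2 2 4; -1 1 0)² = 8/315, sgn +1
B: Δ = 0!·4!·4!/9! = 1/630; Racah Σ t=0..0: t=0:+1/96 = 1/96; ⇒ 3j(2 2 4; 2 0 -2)² = 1/42, sgn +1
I_A²/I_B² = (8/315)/(1/42) = 16/15

16/15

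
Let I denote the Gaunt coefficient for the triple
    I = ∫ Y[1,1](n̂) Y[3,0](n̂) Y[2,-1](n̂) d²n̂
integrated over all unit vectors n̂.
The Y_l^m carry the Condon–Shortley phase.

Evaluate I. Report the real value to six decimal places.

Checks pass: Σm=0; 6 even; l₃=2∈[2,4].
(2·1+1)(2·3+1)(2·2+1) = 105
Δ: 2! 0! 4! / 7! → 1/105
sum: t=1:−1/4 = -1/4
3j²(1 3 2; 0 0 0) = Δ·Π!·Σ² = 3/35  (sign -1)
sum: t=0:+1/12 = 1/12
3j²(1 3 2; 1 0 -1) = Δ·Π!·Σ² = 1/35  (sign -1)
combine: 4πI² = 105·3/35·1/35 = 9/35
take √, sign +1: I = 0.14304817

0.143048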